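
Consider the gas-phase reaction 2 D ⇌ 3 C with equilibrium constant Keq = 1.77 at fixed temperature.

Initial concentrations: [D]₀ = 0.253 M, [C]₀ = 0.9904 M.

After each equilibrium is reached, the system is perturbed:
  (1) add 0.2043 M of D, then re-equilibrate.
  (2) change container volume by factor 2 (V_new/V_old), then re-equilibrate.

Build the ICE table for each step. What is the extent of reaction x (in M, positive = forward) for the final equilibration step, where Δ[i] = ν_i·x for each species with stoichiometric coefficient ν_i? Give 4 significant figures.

x = 0.01949 M

Q₀ = 15.18 vs Keq = 1.77 ⇒ Q>K, reverse
Step 1:
                  D         C
  I           0.253    0.9904
  C           0.191   -0.2864
  E           0.444     0.704
  solve Keq expr → x = -0.09548; check Q = 1.77
Then add 0.2043 M of D.
Step 2:
                  D         C
  I          0.6483     0.704
  C        -0.08239    0.1236
  E          0.5659    0.8276
  solve Keq expr → x = 0.0412; check Q = 1.77
Then change container volume by factor 2 (V_new/V_old).
Step 3:
                  D         C
  I          0.2829    0.4138
  C        -0.03899   0.05848
  E          0.2439    0.4723
  solve Keq expr → x = 0.01949; check Q = 1.77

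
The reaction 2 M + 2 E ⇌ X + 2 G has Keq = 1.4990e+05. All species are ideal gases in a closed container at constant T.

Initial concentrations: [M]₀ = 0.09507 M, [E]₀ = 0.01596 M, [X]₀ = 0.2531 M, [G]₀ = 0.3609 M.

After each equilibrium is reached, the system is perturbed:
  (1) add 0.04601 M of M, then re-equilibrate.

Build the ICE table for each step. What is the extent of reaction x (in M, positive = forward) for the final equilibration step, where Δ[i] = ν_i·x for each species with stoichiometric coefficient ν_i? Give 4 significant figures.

x = 9.6781e-04 M

Q₀ = 1.4319e+04 vs Keq = 1.4990e+05 ⇒ Q<K, forward
Step 1:
                  M         E         X         G
  I         0.09507   0.01596    0.2531    0.3609
  C        -0.01022  -0.01022   0.00511   0.01022
  E         0.08485   0.00574    0.2582    0.3711
  solve Keq expr → x = 0.00511; check Q = 1.4990e+05
Then add 0.04601 M of M.
Step 2:
                  M         E         X         G
  I          0.1309   0.00574    0.2582    0.3711
  C       -0.001936 -0.001936 9.6781e-04  0.001936
  E          0.1289  0.003805    0.2592    0.3731
  solve Keq expr → x = 9.6781e-04; check Q = 1.4990e+05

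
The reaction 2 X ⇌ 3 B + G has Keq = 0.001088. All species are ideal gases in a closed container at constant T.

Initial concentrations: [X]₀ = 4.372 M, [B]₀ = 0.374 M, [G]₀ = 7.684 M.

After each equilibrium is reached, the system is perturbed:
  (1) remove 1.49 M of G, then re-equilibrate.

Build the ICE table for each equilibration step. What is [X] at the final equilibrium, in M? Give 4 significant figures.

Q₀ = 0.02103 vs Keq = 0.001088 ⇒ Q>K, reverse
Step 1:
                  X         B         G
  Initial     4.372     0.374     7.684
  Change     0.1539   -0.2309  -0.07697
  Equil       4.526    0.1431     7.607
  solve Keq expr → x = -0.07697; check Q = 0.001088
Then remove 1.49 M of G.
Step 2:
                  X         B         G
  Initial     4.526    0.1431     6.117
  Change  -0.007063    0.0106  0.003532
  Equil       4.519    0.1537     6.121
  solve Keq expr → x = 0.003532; check Q = 0.001088

[X]_eq = 4.519 M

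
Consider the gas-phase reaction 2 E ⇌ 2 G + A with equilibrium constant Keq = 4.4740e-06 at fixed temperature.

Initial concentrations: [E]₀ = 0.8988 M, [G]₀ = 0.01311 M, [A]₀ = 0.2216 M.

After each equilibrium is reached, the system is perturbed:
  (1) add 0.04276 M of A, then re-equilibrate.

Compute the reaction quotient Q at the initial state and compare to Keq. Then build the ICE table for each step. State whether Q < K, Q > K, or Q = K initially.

Q₀ = 4.7146e-05 vs Keq = 4.4740e-06 ⇒ Q>K, reverse
Step 1:
                   E          G          A
  init        0.8988    0.01311     0.2216
  Δ         0.008989  -0.008989  -0.004495
  eq          0.9078   0.004121     0.2171
  solve Keq expr → x = -0.004495; check Q = 4.4740e-06
Then add 0.04276 M of A.
Step 2:
                   E          G          A
  init        0.9078   0.004121     0.2599
  Δ       3.5154e-04 -3.5154e-04 -1.7577e-04
  eq          0.9081   0.003769     0.2597
  solve Keq expr → x = -1.7577e-04; check Q = 4.4740e-06

Q₀ = 4.7146e-05; Q > K (proceeds reverse)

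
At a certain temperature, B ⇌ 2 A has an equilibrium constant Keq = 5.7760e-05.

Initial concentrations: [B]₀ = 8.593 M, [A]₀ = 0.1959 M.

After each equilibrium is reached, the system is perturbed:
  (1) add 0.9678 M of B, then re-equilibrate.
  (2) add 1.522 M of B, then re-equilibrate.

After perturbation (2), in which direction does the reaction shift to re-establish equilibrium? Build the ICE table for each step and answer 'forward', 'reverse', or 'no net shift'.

Direction: forward

Q₀ = 0.004466 vs Keq = 5.7760e-05 ⇒ Q>K, reverse
Step 1:
                   B          A
  Initial      8.593     0.1959
  Change     0.08675    -0.1735
  Equil         8.68    0.02239
  solve Keq expr → x = -0.08675; check Q = 5.7760e-05
Then add 0.9678 M of B.
Step 2:
                   B          A
  Initial      9.648    0.02239
  Change  -6.0728e-04   0.001215
  Equil        9.647    0.02361
  solve Keq expr → x = 6.0728e-04; check Q = 5.7760e-05
Then add 1.522 M of B.
Step 3:
                   B          A
  Initial      11.17    0.02361
  Change  -8.9646e-04   0.001793
  Equil        11.17     0.0254
  solve Keq expr → x = 8.9646e-04; check Q = 5.7760e-05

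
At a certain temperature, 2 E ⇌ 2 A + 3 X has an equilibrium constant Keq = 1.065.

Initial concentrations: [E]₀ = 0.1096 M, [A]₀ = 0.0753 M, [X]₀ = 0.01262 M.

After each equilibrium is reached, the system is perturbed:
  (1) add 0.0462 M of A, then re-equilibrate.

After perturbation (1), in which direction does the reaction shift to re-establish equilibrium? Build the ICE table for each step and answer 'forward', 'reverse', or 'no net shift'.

Q₀ = 9.4874e-07 vs Keq = 1.065 ⇒ Q<K, forward
Step 1:
                    E           A           X
  init         0.1096      0.0753     0.01262
  Δ          -0.09873     0.09873      0.1481
  eq          0.01087       0.174      0.1607
  solve Keq expr → x = 0.04937; check Q = 1.065
Then add 0.0462 M of A.
Step 2:
                    E           A           X
  init        0.01087      0.2202      0.1607
  Δ          0.002304   -0.002304   -0.003456
  eq          0.01317      0.2179      0.1573
  solve Keq expr → x = -0.001152; check Q = 1.065

Direction: reverse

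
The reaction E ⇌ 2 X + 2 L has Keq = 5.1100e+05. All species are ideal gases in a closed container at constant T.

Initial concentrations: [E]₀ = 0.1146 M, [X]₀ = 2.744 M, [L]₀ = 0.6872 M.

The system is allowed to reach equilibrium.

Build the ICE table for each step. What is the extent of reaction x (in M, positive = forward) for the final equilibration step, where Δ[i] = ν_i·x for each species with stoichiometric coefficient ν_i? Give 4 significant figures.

x = 0.1146 M

Q₀ = 31.03 vs Keq = 5.1100e+05 ⇒ Q<K, forward
Step 1:
                    E           X           L
  init         0.1146       2.744      0.6872
  Δ           -0.1146      0.2292      0.2292
  eq       1.4527e-05       2.973      0.9164
  solve Keq expr → x = 0.1146; check Q = 5.1100e+05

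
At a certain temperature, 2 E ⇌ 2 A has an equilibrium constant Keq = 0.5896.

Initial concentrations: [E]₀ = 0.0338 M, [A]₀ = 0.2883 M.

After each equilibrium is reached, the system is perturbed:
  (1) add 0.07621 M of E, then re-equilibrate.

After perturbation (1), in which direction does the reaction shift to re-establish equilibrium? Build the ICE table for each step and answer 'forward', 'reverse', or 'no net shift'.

Direction: forward

Q₀ = 72.75 vs Keq = 0.5896 ⇒ Q>K, reverse
Step 1:
                    E           A
  Initial      0.0338      0.2883
  Change       0.1484     -0.1484
  Equil        0.1822      0.1399
  solve Keq expr → x = -0.0742; check Q = 0.5896
Then add 0.07621 M of E.
Step 2:
                    E           A
  Initial      0.2584      0.1399
  Change      -0.0331      0.0331
  Equil        0.2253       0.173
  solve Keq expr → x = 0.01655; check Q = 0.5896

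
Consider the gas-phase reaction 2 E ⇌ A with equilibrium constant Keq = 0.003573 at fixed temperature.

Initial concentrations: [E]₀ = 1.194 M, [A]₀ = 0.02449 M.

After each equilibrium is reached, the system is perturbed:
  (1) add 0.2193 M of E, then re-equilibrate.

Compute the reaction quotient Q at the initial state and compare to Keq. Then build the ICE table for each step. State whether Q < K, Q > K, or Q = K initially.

Q₀ = 0.01718 vs Keq = 0.003573 ⇒ Q>K, reverse
Step 1:
                   E          A
  Initial      1.194    0.02449
  Change     0.03813   -0.01907
  Equil        1.232   0.005424
  solve Keq expr → x = -0.01907; check Q = 0.003573
Then add 0.2193 M of E.
Step 2:
                   E          A
  Initial      1.451   0.005424
  Change    -0.00412    0.00206
  Equil        1.447   0.007484
  solve Keq expr → x = 0.00206; check Q = 0.003573

Q₀ = 0.01718; Q > K (proceeds reverse)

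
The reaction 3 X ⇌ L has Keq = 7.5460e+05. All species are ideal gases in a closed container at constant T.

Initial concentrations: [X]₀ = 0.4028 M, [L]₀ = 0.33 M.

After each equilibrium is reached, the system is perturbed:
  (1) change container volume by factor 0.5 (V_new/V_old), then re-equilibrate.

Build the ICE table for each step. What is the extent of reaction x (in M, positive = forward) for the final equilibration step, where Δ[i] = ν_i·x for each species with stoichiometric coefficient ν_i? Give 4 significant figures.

Q₀ = 5.049 vs Keq = 7.5460e+05 ⇒ Q<K, forward
Step 1:
                    X           L
  Initial      0.4028        0.33
  Change      -0.3943      0.1314
  Equil      0.008488      0.4614
  solve Keq expr → x = 0.1314; check Q = 7.5460e+05
Then change container volume by factor 0.5 (V_new/V_old).
Step 2:
                    X           L
  Initial     0.01698      0.9229
  Change    -0.006274    0.002091
  Equil        0.0107       0.925
  solve Keq expr → x = 0.002091; check Q = 7.5460e+05

x = 0.002091 M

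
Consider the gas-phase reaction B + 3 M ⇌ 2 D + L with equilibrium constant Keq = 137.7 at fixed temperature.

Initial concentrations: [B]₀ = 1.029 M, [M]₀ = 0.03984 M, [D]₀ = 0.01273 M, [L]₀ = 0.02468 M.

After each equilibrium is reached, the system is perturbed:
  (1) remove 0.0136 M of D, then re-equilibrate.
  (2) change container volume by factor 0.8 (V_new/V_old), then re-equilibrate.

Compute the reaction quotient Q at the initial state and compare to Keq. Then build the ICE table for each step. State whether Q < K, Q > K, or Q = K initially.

Q₀ = 0.06147 vs Keq = 137.7 ⇒ Q<K, forward
Step 1:
                    B           M           D           L
  Initial       1.029     0.03984     0.01273     0.02468
  Change     -0.01103    -0.03308     0.02206     0.01103
  Equil         1.018    0.006755     0.03479     0.03571
  solve Keq expr → x = 0.01103; check Q = 137.7
Then remove 0.0136 M of D.
Step 2:
                    B           M           D           L
  Initial       1.018    0.006755     0.02119     0.03571
  Change  -5.6743e-04   -0.001702    0.001135  5.6743e-04
  Equil         1.017    0.005053     0.02232     0.03628
  solve Keq expr → x = 5.6743e-04; check Q = 137.7
Then change container volume by factor 0.8 (V_new/V_old).
Step 3:
                    B           M           D           L
  Initial       1.272    0.006316      0.0279     0.04534
  Change  -1.3618e-04 -4.0855e-04  2.7237e-04  1.3618e-04
  Equil         1.272    0.005908     0.02817     0.04548
  solve Keq expr → x = 1.3618e-04; check Q = 137.7

Q₀ = 0.06147; Q < K (proceeds forward)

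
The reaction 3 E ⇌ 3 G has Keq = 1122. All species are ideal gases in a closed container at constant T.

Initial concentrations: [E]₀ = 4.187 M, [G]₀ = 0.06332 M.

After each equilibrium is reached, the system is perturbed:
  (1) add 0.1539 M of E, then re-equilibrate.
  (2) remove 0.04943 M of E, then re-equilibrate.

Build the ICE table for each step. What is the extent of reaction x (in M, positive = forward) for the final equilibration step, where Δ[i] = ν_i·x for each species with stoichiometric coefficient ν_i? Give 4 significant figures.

x = -0.01503 M

Q₀ = 3.4587e-06 vs Keq = 1122 ⇒ Q<K, forward
Step 1:
                    E           G
  I             4.187     0.06332
  C            -3.814       3.814
  E            0.3731       3.877
  solve Keq expr → x = 1.271; check Q = 1122
Then add 0.1539 M of E.
Step 2:
                    E           G
  I             0.527       3.877
  C           -0.1404      0.1404
  E            0.3866       4.018
  solve Keq expr → x = 0.0468; check Q = 1122
Then remove 0.04943 M of E.
Step 3:
                    E           G
  I            0.3372       4.018
  C           0.04509    -0.04509
  E            0.3823       3.972
  solve Keq expr → x = -0.01503; check Q = 1122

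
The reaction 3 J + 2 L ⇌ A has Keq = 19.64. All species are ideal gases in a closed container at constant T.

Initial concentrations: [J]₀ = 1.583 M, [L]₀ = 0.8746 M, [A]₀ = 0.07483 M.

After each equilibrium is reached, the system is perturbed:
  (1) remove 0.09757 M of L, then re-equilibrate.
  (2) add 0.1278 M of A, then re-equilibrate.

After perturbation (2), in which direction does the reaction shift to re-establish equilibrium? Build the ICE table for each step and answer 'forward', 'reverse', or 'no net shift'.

Direction: reverse

Q₀ = 0.02466 vs Keq = 19.64 ⇒ Q<K, forward
Step 1:
                   J          L          A
  Initial      1.583     0.8746    0.07483
  Change     -0.9223    -0.6148     0.3074
  Equil       0.6607     0.2598     0.3823
  solve Keq expr → x = 0.3074; check Q = 19.64
Then remove 0.09757 M of L.
Step 2:
                   J          L          A
  Initial     0.6607     0.1622     0.3823
  Change     0.07627    0.05085   -0.02542
  Equil        0.737      0.213     0.3568
  solve Keq expr → x = -0.02542; check Q = 19.64
Then add 0.1278 M of A.
Step 3:
                   J          L          A
  Initial      0.737      0.213     0.4846
  Change     0.02866    0.01911  -0.009553
  Equil       0.7657     0.2321     0.4751
  solve Keq expr → x = -0.009553; check Q = 19.64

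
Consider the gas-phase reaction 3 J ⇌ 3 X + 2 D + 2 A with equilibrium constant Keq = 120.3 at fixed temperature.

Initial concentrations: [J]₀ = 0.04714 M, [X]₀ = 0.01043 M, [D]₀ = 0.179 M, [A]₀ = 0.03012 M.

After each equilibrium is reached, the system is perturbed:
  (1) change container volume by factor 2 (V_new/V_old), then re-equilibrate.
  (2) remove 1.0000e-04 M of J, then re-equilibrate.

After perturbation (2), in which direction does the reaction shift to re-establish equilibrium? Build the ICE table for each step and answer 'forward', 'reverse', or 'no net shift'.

Q₀ = 3.1485e-07 vs Keq = 120.3 ⇒ Q<K, forward
Step 1:
                   J          X          D          A
  Initial    0.04714    0.01043      0.179    0.03012
  Change    -0.04651    0.04651    0.03101    0.03101
  Equil   6.3233e-04    0.05694       0.21    0.06113
  solve Keq expr → x = 0.0155; check Q = 120.3
Then change container volume by factor 2 (V_new/V_old).
Step 2:
                   J          X          D          A
  Initial 3.1617e-04    0.02847      0.105    0.03056
  Change  -1.8941e-04 1.8941e-04 1.2627e-04 1.2627e-04
  Equil   1.2675e-04    0.02866     0.1051    0.03069
  solve Keq expr → x = 6.3137e-05; check Q = 120.3
Then remove 1.0000e-04 M of J.
Step 3:
                   J          X          D          A
  Initial 2.6754e-05    0.02866     0.1051    0.03069
  Change  9.9326e-05 -9.9326e-05 -6.6217e-05 -6.6217e-05
  Equil   1.2608e-04    0.02856     0.1051    0.03062
  solve Keq expr → x = -3.3109e-05; check Q = 120.3

Direction: reverse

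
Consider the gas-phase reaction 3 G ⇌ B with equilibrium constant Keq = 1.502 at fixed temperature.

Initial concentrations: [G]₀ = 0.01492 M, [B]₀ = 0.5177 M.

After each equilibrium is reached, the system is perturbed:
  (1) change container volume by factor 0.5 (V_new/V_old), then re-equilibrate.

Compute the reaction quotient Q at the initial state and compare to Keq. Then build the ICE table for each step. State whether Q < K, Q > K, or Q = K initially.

Q₀ = 1.5587e+05 vs Keq = 1.502 ⇒ Q>K, reverse
Step 1:
                   G          B
  Initial    0.01492     0.5177
  Change      0.5842    -0.1947
  Equil       0.5991      0.323
  solve Keq expr → x = -0.1947; check Q = 1.502
Then change container volume by factor 0.5 (V_new/V_old).
Step 2:
                   G          B
  Initial      1.198     0.6459
  Change     -0.3952     0.1317
  Equil        0.803     0.7777
  solve Keq expr → x = 0.1317; check Q = 1.502

Q₀ = 1.5587e+05; Q > K (proceeds reverse)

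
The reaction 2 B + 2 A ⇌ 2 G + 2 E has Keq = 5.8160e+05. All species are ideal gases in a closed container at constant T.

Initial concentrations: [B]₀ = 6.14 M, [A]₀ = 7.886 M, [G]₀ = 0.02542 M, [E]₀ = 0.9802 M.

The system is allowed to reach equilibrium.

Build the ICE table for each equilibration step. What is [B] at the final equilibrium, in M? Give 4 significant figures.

Q₀ = 2.6481e-07 vs Keq = 5.8160e+05 ⇒ Q<K, forward
Step 1:
                  B         A         G         E
  Initial      6.14     7.886   0.02542    0.9802
  Change     -6.108    -6.108     6.108     6.108
  Equil     0.03206     1.778     6.133     7.088
  solve Keq expr → x = 3.054; check Q = 5.8160e+05

[B]_eq = 0.03206 M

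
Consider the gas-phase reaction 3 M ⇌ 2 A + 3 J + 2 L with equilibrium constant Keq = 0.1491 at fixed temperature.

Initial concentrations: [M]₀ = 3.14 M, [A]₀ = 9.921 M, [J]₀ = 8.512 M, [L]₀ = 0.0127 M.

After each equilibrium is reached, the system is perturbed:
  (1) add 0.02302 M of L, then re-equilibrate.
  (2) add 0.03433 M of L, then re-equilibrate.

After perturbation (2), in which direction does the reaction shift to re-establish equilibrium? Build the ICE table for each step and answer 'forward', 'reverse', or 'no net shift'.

Direction: reverse

Q₀ = 0.3162 vs Keq = 0.1491 ⇒ Q>K, reverse
Step 1:
                    M           A           J           L
  I              3.14       9.921       8.512      0.0127
  C          0.005914   -0.003942   -0.005914   -0.003942
  E             3.146       9.917       8.506    0.008758
  solve Keq expr → x = -0.001971; check Q = 0.1491
Then add 0.02302 M of L.
Step 2:
                    M           A           J           L
  I             3.146       9.917       8.506     0.03178
  C            0.0342     -0.0228     -0.0342     -0.0228
  E              3.18       9.894       8.472    0.008975
  solve Keq expr → x = -0.0114; check Q = 0.1491
Then add 0.03433 M of L.
Step 3:
                    M           A           J           L
  I              3.18       9.894       8.472     0.04331
  C             0.051      -0.034      -0.051      -0.034
  E             3.231        9.86       8.421    0.009308
  solve Keq expr → x = -0.017; check Q = 0.1491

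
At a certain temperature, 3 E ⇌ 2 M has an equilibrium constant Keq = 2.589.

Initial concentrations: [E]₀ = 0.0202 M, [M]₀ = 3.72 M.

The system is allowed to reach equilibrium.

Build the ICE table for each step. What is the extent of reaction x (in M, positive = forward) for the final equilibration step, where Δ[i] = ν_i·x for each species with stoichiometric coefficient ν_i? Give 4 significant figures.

Q₀ = 1.6789e+06 vs Keq = 2.589 ⇒ Q>K, reverse
Step 1:
                  E         M
  I          0.0202      3.72
  C           1.418   -0.9452
  E           1.438     2.775
  solve Keq expr → x = -0.4726; check Q = 2.589

x = -0.4726 M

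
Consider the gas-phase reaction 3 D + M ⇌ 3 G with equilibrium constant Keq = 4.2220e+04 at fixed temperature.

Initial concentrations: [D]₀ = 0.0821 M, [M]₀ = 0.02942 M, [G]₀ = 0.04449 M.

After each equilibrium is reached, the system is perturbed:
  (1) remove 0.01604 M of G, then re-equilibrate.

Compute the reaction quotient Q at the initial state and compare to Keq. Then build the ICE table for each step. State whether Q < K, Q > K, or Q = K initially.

Q₀ = 5.409 vs Keq = 4.2220e+04 ⇒ Q<K, forward
Step 1:
                    D           M           G
  init         0.0821     0.02942     0.04449
  Δ          -0.06588    -0.02196     0.06588
  eq          0.01622     0.00746      0.1104
  solve Keq expr → x = 0.02196; check Q = 4.2220e+04
Then remove 0.01604 M of G.
Step 2:
                    D           M           G
  init        0.01622     0.00746     0.09433
  Δ         -0.001722 -5.7414e-04    0.001722
  eq           0.0145    0.006886     0.09605
  solve Keq expr → x = 5.7414e-04; check Q = 4.2220e+04

Q₀ = 5.409; Q < K (proceeds forward)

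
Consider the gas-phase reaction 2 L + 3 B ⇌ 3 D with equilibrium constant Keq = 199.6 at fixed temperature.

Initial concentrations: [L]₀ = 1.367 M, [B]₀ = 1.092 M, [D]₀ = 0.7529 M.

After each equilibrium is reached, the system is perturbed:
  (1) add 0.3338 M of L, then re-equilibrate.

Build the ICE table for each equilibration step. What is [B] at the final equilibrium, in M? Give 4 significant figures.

[B]_eq = 0.2501 M

Q₀ = 0.1754 vs Keq = 199.6 ⇒ Q<K, forward
Step 1:
                   L          B          D
  Initial      1.367      1.092     0.7529
  Change     -0.5294    -0.7941     0.7941
  Equil       0.8376     0.2979      1.547
  solve Keq expr → x = 0.2647; check Q = 199.6
Then add 0.3338 M of L.
Step 2:
                   L          B          D
  Initial      1.171     0.2979      1.547
  Change    -0.03185   -0.04778    0.04778
  Equil         1.14     0.2501      1.595
  solve Keq expr → x = 0.01593; check Q = 199.6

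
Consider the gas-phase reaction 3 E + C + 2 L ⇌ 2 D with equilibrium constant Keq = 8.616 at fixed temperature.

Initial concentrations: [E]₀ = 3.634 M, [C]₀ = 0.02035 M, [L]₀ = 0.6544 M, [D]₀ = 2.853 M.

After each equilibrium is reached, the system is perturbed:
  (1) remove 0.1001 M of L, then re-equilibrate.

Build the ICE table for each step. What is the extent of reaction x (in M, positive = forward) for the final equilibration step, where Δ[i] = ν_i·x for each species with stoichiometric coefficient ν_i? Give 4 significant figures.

x = -0.009261 M

Q₀ = 19.46 vs Keq = 8.616 ⇒ Q>K, reverse
Step 1:
                  E         C         L         D
  Initial     3.634   0.02035    0.6544     2.853
  Change    0.05437   0.01812   0.03625  -0.03625
  Equil       3.688   0.03847    0.6906     2.817
  solve Keq expr → x = -0.01812; check Q = 8.616
Then remove 0.1001 M of L.
Step 2:
                  E         C         L         D
  Initial     3.688   0.03847    0.5905     2.817
  Change    0.02778  0.009261   0.01852  -0.01852
  Equil       3.716   0.04774    0.6091     2.798
  solve Keq expr → x = -0.009261; check Q = 8.616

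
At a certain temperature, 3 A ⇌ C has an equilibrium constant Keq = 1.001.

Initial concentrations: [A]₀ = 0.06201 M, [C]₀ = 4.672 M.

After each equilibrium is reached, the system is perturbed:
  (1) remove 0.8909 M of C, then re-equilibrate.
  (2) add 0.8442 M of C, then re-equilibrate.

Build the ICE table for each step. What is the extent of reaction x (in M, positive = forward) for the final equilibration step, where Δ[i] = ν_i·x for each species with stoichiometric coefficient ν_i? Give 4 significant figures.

x = -0.03748 M

Q₀ = 1.9594e+04 vs Keq = 1.001 ⇒ Q>K, reverse
Step 1:
                  A         C
  init      0.06201     4.672
  Δ           1.545   -0.5151
  eq          1.607     4.157
  solve Keq expr → x = -0.5151; check Q = 1.001
Then remove 0.8909 M of C.
Step 2:
                  A         C
  init        1.607     3.266
  Δ         -0.1182   0.03941
  eq          1.489     3.305
  solve Keq expr → x = 0.03941; check Q = 1.001
Then add 0.8442 M of C.
Step 3:
                  A         C
  init        1.489      4.15
  Δ          0.1124  -0.03748
  eq          1.602     4.112
  solve Keq expr → x = -0.03748; check Q = 1.001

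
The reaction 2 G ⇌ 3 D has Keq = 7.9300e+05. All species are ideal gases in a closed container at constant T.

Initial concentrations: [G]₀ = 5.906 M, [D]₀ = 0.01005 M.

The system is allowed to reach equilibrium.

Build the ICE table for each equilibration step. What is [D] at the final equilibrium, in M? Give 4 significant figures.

[D]_eq = 8.825 M

Q₀ = 2.9101e-08 vs Keq = 7.9300e+05 ⇒ Q<K, forward
Step 1:
                  G         D
  I           5.906   0.01005
  C          -5.877     8.815
  E         0.02944     8.825
  solve Keq expr → x = 2.938; check Q = 7.9300e+05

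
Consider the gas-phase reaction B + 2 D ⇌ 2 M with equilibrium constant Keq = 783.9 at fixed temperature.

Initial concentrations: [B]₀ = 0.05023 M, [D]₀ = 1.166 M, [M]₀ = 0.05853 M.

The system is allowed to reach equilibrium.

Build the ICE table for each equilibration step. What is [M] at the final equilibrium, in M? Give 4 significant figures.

Q₀ = 0.05016 vs Keq = 783.9 ⇒ Q<K, forward
Step 1:
                   B          D          M
  Initial    0.05023      1.166    0.05853
  Change     -0.0502    -0.1004     0.1004
  Equil   2.8378e-05      1.066     0.1589
  solve Keq expr → x = 0.0502; check Q = 783.9

[M]_eq = 0.1589 M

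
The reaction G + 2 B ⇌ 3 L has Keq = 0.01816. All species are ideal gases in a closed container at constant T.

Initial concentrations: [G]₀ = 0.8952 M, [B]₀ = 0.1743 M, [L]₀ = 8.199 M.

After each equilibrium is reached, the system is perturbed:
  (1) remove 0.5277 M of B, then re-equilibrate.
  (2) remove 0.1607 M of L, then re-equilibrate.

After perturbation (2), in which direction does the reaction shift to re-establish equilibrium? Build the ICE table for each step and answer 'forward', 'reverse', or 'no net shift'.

Direction: forward

Q₀ = 2.0266e+04 vs Keq = 0.01816 ⇒ Q>K, reverse
Step 1:
                  G         B         L
  I          0.8952    0.1743     8.199
  C           2.359     4.718    -7.077
  E           3.254     4.892     1.122
  solve Keq expr → x = -2.359; check Q = 0.01816
Then remove 0.5277 M of B.
Step 2:
                  G         B         L
  I           3.254     4.364     1.122
  C         0.02402   0.04804  -0.07205
  E           3.278     4.412      1.05
  solve Keq expr → x = -0.02402; check Q = 0.01816
Then remove 0.1607 M of L.
Step 3:
                  G         B         L
  I           3.278     4.412    0.8897
  C        -0.04693  -0.09386    0.1408
  E           3.231     4.318      1.03
  solve Keq expr → x = 0.04693; check Q = 0.01816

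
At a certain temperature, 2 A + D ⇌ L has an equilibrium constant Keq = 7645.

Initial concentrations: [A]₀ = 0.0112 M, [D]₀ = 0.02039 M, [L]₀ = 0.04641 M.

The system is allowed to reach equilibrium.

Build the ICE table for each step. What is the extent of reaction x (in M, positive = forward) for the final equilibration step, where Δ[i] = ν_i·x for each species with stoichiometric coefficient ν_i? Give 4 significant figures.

Q₀ = 1.8145e+04 vs Keq = 7645 ⇒ Q>K, reverse
Step 1:
                  A         D         L
  init       0.0112   0.02039   0.04641
  Δ        0.004716  0.002358 -0.002358
  eq        0.01592   0.02275   0.04405
  solve Keq expr → x = -0.002358; check Q = 7645

x = -0.002358 M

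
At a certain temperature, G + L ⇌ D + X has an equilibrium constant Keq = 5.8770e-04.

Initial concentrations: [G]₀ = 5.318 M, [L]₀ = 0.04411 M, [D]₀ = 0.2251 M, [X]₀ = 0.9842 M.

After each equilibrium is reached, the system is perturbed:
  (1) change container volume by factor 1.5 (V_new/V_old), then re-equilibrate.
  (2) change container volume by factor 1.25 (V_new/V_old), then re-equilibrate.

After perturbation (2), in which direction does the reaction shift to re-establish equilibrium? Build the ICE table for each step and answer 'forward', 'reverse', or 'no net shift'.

Q₀ = 0.9444 vs Keq = 5.8770e-04 ⇒ Q>K, reverse
Step 1:
                    G           L           D           X
  I             5.318     0.04411      0.2251      0.9842
  C             0.224       0.224      -0.224      -0.224
  E             5.542      0.2681    0.001148      0.7602
  solve Keq expr → x = -0.224; check Q = 5.8770e-04
Then change container volume by factor 1.5 (V_new/V_old).
Step 2:
                    G           L           D           X
  I             3.695      0.1787  7.6561e-04      0.5068
  C                 0           0           0           0
  E             3.695      0.1787  7.6561e-04      0.5068
  solve Keq expr → x = 0; check Q = 5.8770e-04
Then change container volume by factor 1.25 (V_new/V_old).
Step 3:
                    G           L           D           X
  I             2.956       0.143  6.1249e-04      0.4055
  C                 0           0           0           0
  E             2.956       0.143  6.1249e-04      0.4055
  solve Keq expr → x = 0; check Q = 5.8770e-04

Direction: no net shift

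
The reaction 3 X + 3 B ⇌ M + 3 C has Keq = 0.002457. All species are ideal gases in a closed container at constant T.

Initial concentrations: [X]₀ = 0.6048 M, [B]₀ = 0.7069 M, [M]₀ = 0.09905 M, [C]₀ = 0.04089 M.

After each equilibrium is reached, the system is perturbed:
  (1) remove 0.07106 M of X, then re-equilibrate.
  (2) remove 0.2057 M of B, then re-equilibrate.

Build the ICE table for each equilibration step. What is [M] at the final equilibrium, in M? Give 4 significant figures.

Q₀ = 8.6656e-05 vs Keq = 0.002457 ⇒ Q<K, forward
Step 1:
                  X         B         M         C
  I          0.6048    0.7069   0.09905   0.04089
  C        -0.05703  -0.05703   0.01901   0.05703
  E          0.5478    0.6499    0.1181   0.09792
  solve Keq expr → x = 0.01901; check Q = 0.002457
Then remove 0.07106 M of X.
Step 2:
                  X         B         M         C
  I          0.4767    0.6499    0.1181   0.09792
  C        0.009095  0.009095 -0.003032 -0.009095
  E          0.4858     0.659     0.115   0.08882
  solve Keq expr → x = -0.003032; check Q = 0.002457
Then remove 0.2057 M of B.
Step 3:
                  X         B         M         C
  I          0.4858    0.4533     0.115   0.08882
  C         0.02079   0.02079 -0.006931  -0.02079
  E          0.5066    0.4741    0.1081   0.06803
  solve Keq expr → x = -0.006931; check Q = 0.002457

[M]_eq = 0.1081 M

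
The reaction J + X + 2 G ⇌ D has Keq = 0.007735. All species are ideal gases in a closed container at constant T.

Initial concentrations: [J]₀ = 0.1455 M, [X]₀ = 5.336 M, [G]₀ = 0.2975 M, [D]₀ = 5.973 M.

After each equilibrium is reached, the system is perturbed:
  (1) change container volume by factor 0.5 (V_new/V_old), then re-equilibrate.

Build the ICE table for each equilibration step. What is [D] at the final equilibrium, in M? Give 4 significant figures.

Q₀ = 86.92 vs Keq = 0.007735 ⇒ Q>K, reverse
Step 1:
                  J         X         G         D
  Initial    0.1455     5.336    0.2975     5.973
  Change      2.336     2.336     4.672    -2.336
  Equil       2.482     7.672      4.97     3.637
  solve Keq expr → x = -2.336; check Q = 0.007735
Then change container volume by factor 0.5 (V_new/V_old).
Step 2:
                  J         X         G         D
  Initial     4.963     15.34     9.939     7.274
  Change     -2.124    -2.124    -4.249     2.124
  Equil       2.839     13.22      5.69     9.398
  solve Keq expr → x = 2.124; check Q = 0.007735

[D]_eq = 9.398 M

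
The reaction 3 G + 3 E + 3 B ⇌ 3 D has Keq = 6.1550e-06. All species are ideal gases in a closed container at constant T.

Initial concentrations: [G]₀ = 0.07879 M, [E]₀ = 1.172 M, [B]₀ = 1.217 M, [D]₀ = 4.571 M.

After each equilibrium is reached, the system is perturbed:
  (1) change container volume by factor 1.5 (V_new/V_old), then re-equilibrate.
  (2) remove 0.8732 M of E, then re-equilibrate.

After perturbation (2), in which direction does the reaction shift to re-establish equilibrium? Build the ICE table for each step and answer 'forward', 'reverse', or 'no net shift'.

Q₀ = 6.7292e+04 vs Keq = 6.1550e-06 ⇒ Q>K, reverse
Step 1:
                  G         E         B         D
  Initial   0.07879     1.172     1.217     4.571
  Change       3.31      3.31      3.31     -3.31
  Equil       3.389     4.482     4.527     1.261
  solve Keq expr → x = -1.103; check Q = 6.1550e-06
Then change container volume by factor 1.5 (V_new/V_old).
Step 2:
                  G         E         B         D
  Initial      2.26     2.988     3.018    0.8404
  Change     0.3189    0.3189    0.3189   -0.3189
  Equil       2.578     3.307     3.337    0.5215
  solve Keq expr → x = -0.1063; check Q = 6.1550e-06
Then remove 0.8732 M of E.
Step 3:
                  G         E         B         D
  Initial     2.578     2.434     3.337    0.5215
  Change    0.09586   0.09586   0.09586  -0.09586
  Equil       2.674      2.53     3.433    0.4256
  solve Keq expr → x = -0.03195; check Q = 6.1550e-06

Direction: reverse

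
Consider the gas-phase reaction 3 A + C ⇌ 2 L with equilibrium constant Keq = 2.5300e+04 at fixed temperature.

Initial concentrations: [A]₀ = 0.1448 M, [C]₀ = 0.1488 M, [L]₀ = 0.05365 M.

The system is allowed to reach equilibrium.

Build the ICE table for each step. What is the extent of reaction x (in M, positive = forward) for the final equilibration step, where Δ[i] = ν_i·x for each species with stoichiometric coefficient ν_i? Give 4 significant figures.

x = 0.0419 M

Q₀ = 6.371 vs Keq = 2.5300e+04 ⇒ Q<K, forward
Step 1:
                    A           C           L
  Initial      0.1448      0.1488     0.05365
  Change      -0.1257     -0.0419     0.08379
  Equil       0.01911      0.1069      0.1374
  solve Keq expr → x = 0.0419; check Q = 2.5300e+04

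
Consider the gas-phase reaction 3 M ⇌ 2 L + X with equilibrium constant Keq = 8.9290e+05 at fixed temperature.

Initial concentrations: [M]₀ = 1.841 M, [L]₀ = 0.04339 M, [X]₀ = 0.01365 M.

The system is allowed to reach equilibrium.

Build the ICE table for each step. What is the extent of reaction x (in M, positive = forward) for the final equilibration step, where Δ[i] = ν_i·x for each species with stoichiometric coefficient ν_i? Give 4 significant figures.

x = 0.6102 M

Q₀ = 4.1186e-06 vs Keq = 8.9290e+05 ⇒ Q<K, forward
Step 1:
                   M          L          X
  Initial      1.841    0.04339    0.01365
  Change      -1.831       1.22     0.6102
  Equil      0.01037      1.264     0.6239
  solve Keq expr → x = 0.6102; check Q = 8.9290e+05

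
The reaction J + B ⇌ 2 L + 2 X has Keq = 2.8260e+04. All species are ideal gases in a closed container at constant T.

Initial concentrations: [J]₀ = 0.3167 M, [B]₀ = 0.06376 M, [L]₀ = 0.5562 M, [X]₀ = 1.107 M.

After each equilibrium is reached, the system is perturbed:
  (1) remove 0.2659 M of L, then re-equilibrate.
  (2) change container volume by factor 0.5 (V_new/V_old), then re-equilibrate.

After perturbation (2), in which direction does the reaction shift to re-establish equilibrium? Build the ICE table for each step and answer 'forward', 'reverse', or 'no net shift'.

Q₀ = 18.77 vs Keq = 2.8260e+04 ⇒ Q<K, forward
Step 1:
                   J          B          L          X
  I           0.3167    0.06376     0.5562      1.107
  C         -0.06366   -0.06366     0.1273     0.1273
  E            0.253 9.9540e-05     0.6835      1.234
  solve Keq expr → x = 0.06366; check Q = 2.8260e+04
Then remove 0.2659 M of L.
Step 2:
                   J          B          L          X
  I            0.253 9.9540e-05     0.4176      1.234
  C       -6.2343e-05 -6.2343e-05 1.2469e-04 1.2469e-04
  E            0.253 3.7198e-05     0.4177      1.234
  solve Keq expr → x = 6.2343e-05; check Q = 2.8260e+04
Then change container volume by factor 0.5 (V_new/V_old).
Step 3:
                   J          B          L          X
  I            0.506 7.4395e-05     0.8355      2.469
  C       2.2263e-04 2.2263e-04 -4.4526e-04 -4.4526e-04
  E           0.5062 2.9703e-04      0.835      2.468
  solve Keq expr → x = -2.2263e-04; check Q = 2.8260e+04

Direction: reverse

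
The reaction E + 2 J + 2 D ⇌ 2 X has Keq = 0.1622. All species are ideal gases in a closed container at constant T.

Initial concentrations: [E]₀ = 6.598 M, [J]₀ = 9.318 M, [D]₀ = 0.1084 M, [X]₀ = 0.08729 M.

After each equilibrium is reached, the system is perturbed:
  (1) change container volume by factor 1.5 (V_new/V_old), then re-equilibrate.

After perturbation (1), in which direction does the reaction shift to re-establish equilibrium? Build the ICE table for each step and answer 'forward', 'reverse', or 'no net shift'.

Q₀ = 0.001132 vs Keq = 0.1622 ⇒ Q<K, forward
Step 1:
                   E          J          D          X
  I            6.598      9.318     0.1084    0.08729
  C         -0.04489   -0.08979   -0.08979    0.08979
  E            6.553      9.228    0.01861     0.1771
  solve Keq expr → x = 0.04489; check Q = 0.1622
Then change container volume by factor 1.5 (V_new/V_old).
Step 2:
                   E          J          D          X
  I            4.369      6.152    0.01241     0.1181
  C         0.004336   0.008672   0.008672  -0.008672
  E            4.373      6.161    0.02108     0.1094
  solve Keq expr → x = -0.004336; check Q = 0.1622

Direction: reverse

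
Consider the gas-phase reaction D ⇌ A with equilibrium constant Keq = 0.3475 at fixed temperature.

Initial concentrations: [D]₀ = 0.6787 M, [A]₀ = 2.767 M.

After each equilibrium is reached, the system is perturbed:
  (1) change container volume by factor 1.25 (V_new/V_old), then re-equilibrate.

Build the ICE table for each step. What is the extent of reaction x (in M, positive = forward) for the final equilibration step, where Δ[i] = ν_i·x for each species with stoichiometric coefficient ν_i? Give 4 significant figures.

x = 0 M

Q₀ = 4.077 vs Keq = 0.3475 ⇒ Q>K, reverse
Step 1:
                   D          A
  init        0.6787      2.767
  Δ            1.878     -1.878
  eq           2.557     0.8886
  solve Keq expr → x = -1.878; check Q = 0.3475
Then change container volume by factor 1.25 (V_new/V_old).
Step 2:
                   D          A
  init         2.046     0.7109
  Δ                0          0
  eq           2.046     0.7109
  solve Keq expr → x = 0; check Q = 0.3475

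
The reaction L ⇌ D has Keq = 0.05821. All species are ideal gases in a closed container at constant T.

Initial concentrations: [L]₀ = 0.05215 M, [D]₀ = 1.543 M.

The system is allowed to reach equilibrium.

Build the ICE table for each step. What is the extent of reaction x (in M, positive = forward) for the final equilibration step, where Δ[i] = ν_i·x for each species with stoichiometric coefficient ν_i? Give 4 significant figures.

Q₀ = 29.59 vs Keq = 0.05821 ⇒ Q>K, reverse
Step 1:
                   L          D
  I          0.05215      1.543
  C            1.455     -1.455
  E            1.507    0.08775
  solve Keq expr → x = -1.455; check Q = 0.05821

x = -1.455 M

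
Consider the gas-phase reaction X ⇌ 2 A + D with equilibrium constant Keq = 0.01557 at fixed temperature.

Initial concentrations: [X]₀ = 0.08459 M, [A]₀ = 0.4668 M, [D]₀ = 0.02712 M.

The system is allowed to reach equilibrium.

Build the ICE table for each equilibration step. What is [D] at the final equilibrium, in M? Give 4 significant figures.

Q₀ = 0.06986 vs Keq = 0.01557 ⇒ Q>K, reverse
Step 1:
                   X          A          D
  init       0.08459     0.4668    0.02712
  Δ          0.01844   -0.03688   -0.01844
  eq           0.103     0.4299   0.008679
  solve Keq expr → x = -0.01844; check Q = 0.01557

[D]_eq = 0.008679 M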